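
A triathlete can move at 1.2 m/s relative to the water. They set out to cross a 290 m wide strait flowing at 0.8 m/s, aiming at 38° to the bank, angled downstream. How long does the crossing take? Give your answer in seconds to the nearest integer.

The component of the triathlete's velocity perpendicular to the bank is 1.2 × sin 38° = 0.739 m/s.
The current is parallel to the bank, so it does not affect the crossing time.
Time = 290 / 0.739 = 392.532 s.

393 s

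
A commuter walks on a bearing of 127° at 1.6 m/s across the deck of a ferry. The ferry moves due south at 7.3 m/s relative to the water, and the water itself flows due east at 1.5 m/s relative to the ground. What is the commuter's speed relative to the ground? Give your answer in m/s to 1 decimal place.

8.7 m/s

In east/north components (m/s): commuter relative to ferry = (1.278, -0.963); ferry relative to water = (0.000, -7.300); water relative to ground = (1.500, 0.000).
Sum = (2.778, -8.263) m/s.
Speed = |(2.778, -8.263)| = 8.717 m/s.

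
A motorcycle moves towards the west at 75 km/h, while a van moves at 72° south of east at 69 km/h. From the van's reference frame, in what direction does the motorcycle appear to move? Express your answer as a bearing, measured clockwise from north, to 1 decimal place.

Taking east as x and north as y: motorcycle velocity = (-75.000, 0.000) km/h; van velocity = (21.322, -65.623) km/h.
Velocity of motorcycle relative to van = (-75.000, 0.000) − (21.322, -65.623) = (-96.322, 65.623) km/h.
Bearing = atan2(-96.32, 65.62) = 304.27° clockwise from north.

304.3°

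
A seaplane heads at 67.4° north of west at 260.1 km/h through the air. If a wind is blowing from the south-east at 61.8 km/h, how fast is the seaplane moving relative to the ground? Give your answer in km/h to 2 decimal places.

318.11 km/h

Taking east as x and north as y: velocity relative to the air = (-99.955, 240.127) km/h; the air relative to ground = (-43.699, 43.699) km/h.
Velocity relative to ground = (-99.955, 240.127) + (-43.699, 43.699) = (-143.654, 283.826) km/h.
Speed = |(-143.654, 283.826)| = 318.110 km/h.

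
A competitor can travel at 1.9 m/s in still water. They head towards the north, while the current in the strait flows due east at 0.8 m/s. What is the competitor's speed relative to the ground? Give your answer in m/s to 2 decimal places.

2.06 m/s

Taking east as x and north as y: velocity relative to the water = (0.000, 1.900) m/s; the water relative to ground = (0.800, 0.000) m/s.
Velocity relative to ground = (0.000, 1.900) + (0.800, 0.000) = (0.800, 1.900) m/s.
Speed = |(0.800, 1.900)| = 2.062 m/s.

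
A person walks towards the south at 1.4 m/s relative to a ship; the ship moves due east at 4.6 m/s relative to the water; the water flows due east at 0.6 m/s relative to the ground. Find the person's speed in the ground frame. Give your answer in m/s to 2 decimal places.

5.39 m/s

In east/north components (m/s): person relative to ship = (0.000, -1.400); ship relative to water = (4.600, 0.000); water relative to ground = (0.600, 0.000).
Sum = (5.200, -1.400) m/s.
Speed = |(5.200, -1.400)| = 5.385 m/s.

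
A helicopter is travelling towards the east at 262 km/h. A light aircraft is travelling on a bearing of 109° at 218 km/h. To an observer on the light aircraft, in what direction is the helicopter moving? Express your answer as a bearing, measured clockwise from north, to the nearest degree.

038°

Taking east as x and north as y: helicopter velocity = (262.000, 0.000) km/h; light aircraft velocity = (206.123, -70.974) km/h.
Velocity of helicopter relative to light aircraft = (262.000, 0.000) − (206.123, -70.974) = (55.877, 70.974) km/h.
Bearing = atan2(55.88, 70.97) = 38.21° clockwise from north.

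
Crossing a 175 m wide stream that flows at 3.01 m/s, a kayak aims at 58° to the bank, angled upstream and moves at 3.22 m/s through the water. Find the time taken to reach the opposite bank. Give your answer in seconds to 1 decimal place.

64.1 s

The component of the kayak's velocity perpendicular to the bank is 3.22 × sin 58° = 2.731 m/s.
Only the cross-stream component determines the crossing time; the current contributes nothing perpendicular to the bank.
Time = 175 / 2.731 = 64.086 s.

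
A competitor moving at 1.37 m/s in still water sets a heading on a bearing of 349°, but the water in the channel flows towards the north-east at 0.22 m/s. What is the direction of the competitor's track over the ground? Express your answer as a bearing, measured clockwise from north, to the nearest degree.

356°

Taking east as x and north as y: velocity relative to the water = (-0.261, 1.345) m/s; the water relative to ground = (0.156, 0.156) m/s.
Velocity relative to ground = (-0.261, 1.345) + (0.156, 0.156) = (-0.106, 1.500) m/s.
Bearing = atan2(-0.11, 1.50) = 355.96° clockwise from north.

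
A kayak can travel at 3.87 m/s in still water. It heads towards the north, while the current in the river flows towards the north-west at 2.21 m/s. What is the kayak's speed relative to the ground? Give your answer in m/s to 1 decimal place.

5.7 m/s

Taking east as x and north as y: velocity relative to the water = (0.000, 3.870) m/s; the water relative to ground = (-1.563, 1.563) m/s.
Velocity relative to ground = (0.000, 3.870) + (-1.563, 1.563) = (-1.563, 5.433) m/s.
Speed = |(-1.563, 5.433)| = 5.653 m/s.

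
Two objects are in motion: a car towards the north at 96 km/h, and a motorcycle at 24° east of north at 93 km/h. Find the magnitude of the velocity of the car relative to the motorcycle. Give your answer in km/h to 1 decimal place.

Taking east as x and north as y: car velocity = (0.000, 96.000) km/h; motorcycle velocity = (37.827, 84.960) km/h.
Velocity of car relative to motorcycle = (0.000, 96.000) − (37.827, 84.960) = (-37.827, 11.040) km/h.
Magnitude = |(-37.827, 11.040)| = 39.405 km/h.

39.4 km/h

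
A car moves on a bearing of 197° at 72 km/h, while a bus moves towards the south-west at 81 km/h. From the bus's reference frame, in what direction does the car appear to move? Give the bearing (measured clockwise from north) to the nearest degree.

108°

Taking east as x and north as y: car velocity = (-21.051, -68.854) km/h; bus velocity = (-57.276, -57.276) km/h.
Velocity of car relative to bus = (-21.051, -68.854) − (-57.276, -57.276) = (36.225, -11.578) km/h.
Bearing = atan2(36.22, -11.58) = 107.73° clockwise from north.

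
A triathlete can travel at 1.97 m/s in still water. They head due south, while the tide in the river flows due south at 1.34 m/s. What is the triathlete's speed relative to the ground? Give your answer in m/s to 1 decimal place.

Taking east as x and north as y: velocity relative to the water = (0.000, -1.970) m/s; the water relative to ground = (0.000, -1.340) m/s.
Velocity relative to ground = (0.000, -1.970) + (0.000, -1.340) = (0.000, -3.310) m/s.
Speed = |(0.000, -3.310)| = 3.310 m/s.

3.3 m/s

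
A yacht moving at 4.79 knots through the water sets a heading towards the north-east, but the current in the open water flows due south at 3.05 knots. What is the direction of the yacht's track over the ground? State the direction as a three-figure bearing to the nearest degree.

084°

Taking east as x and north as y: velocity relative to the water = (3.387, 3.387) knots; the water relative to ground = (0.000, -3.050) knots.
Velocity relative to ground = (3.387, 3.387) + (0.000, -3.050) = (3.387, 0.337) knots.
Bearing = atan2(3.39, 0.34) = 84.32° clockwise from north.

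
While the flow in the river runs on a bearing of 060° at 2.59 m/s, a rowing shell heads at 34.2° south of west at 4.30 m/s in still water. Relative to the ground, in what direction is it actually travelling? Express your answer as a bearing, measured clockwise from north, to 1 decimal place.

Taking east as x and north as y: velocity relative to the water = (-3.556, -2.417) m/s; the water relative to ground = (2.243, 1.295) m/s.
Velocity relative to ground = (-3.556, -2.417) + (2.243, 1.295) = (-1.313, -1.122) m/s.
Bearing = atan2(-1.31, -1.12) = 229.50° clockwise from north.

229.5°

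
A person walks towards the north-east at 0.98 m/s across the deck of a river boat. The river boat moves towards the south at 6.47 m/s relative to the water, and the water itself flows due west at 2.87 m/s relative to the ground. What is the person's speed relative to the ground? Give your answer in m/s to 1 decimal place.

In east/north components (m/s): person relative to river boat = (0.693, 0.693); river boat relative to water = (0.000, -6.470); water relative to ground = (-2.870, 0.000).
Sum = (-2.177, -5.777) m/s.
Speed = |(-2.177, -5.777)| = 6.174 m/s.

6.2 m/s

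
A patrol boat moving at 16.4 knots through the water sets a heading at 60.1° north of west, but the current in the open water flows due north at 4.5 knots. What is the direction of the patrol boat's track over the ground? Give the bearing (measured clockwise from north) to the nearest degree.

Taking east as x and north as y: velocity relative to the water = (-8.175, 14.217) knots; the water relative to ground = (0.000, 4.500) knots.
Velocity relative to ground = (-8.175, 14.217) + (0.000, 4.500) = (-8.175, 18.717) knots.
Bearing = atan2(-8.18, 18.72) = 336.41° clockwise from north.

336°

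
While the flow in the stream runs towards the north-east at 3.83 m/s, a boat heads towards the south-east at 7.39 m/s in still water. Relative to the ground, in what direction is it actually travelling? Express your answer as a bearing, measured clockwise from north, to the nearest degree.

Taking east as x and north as y: velocity relative to the water = (5.226, -5.226) m/s; the water relative to ground = (2.708, 2.708) m/s.
Velocity relative to ground = (5.226, -5.226) + (2.708, 2.708) = (7.934, -2.517) m/s.
Bearing = atan2(7.93, -2.52) = 107.60° clockwise from north.

108°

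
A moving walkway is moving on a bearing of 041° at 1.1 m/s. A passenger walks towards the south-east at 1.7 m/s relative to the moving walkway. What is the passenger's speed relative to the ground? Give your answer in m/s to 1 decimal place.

Taking east as x and north as y: moving walkway velocity = (0.722, 0.830) m/s; passenger velocity relative to moving walkway = (1.202, -1.202) m/s.
Velocity relative to ground = (0.722, 0.830) + (1.202, -1.202) = (1.924, -0.372) m/s.
Speed = |(1.924, -0.372)| = 1.959 m/s.

2.0 m/s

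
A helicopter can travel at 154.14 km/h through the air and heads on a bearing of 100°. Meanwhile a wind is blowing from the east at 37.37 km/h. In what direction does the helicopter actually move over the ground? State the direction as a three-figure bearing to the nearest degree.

Taking east as x and north as y: velocity relative to the air = (151.798, -26.766) km/h; the air relative to ground = (-37.370, 0.000) km/h.
Velocity relative to ground = (151.798, -26.766) + (-37.370, 0.000) = (114.428, -26.766) km/h.
Bearing = atan2(114.43, -26.77) = 103.17° clockwise from north.

103°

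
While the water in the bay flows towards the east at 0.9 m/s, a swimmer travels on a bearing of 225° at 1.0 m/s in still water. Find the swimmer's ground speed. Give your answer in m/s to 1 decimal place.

0.7 m/s

Taking east as x and north as y: velocity relative to the water = (-0.707, -0.707) m/s; the water relative to ground = (0.900, 0.000) m/s.
Velocity relative to ground = (-0.707, -0.707) + (0.900, 0.000) = (0.193, -0.707) m/s.
Speed = |(0.193, -0.707)| = 0.733 m/s.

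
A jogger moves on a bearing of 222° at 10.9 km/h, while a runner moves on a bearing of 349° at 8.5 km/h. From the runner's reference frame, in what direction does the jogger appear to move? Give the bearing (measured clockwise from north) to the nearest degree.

Taking east as x and north as y: jogger velocity = (-7.294, -8.100) km/h; runner velocity = (-1.622, 8.344) km/h.
Velocity of jogger relative to runner = (-7.294, -8.100) − (-1.622, 8.344) = (-5.672, -16.444) km/h.
Bearing = atan2(-5.67, -16.44) = 199.03° clockwise from north.

199°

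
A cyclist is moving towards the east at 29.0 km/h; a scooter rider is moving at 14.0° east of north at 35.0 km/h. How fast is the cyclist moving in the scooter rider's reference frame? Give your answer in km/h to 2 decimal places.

Taking east as x and north as y: cyclist velocity = (29.000, 0.000) km/h; scooter rider velocity = (8.467, 33.960) km/h.
Velocity of cyclist relative to scooter rider = (29.000, 0.000) − (8.467, 33.960) = (20.533, -33.960) km/h.
Magnitude = |(20.533, -33.960)| = 39.685 km/h.

39.68 km/h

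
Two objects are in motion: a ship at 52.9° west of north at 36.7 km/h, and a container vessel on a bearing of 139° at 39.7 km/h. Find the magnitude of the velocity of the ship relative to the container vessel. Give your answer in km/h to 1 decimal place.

Taking east as x and north as y: ship velocity = (-29.271, 22.138) km/h; container vessel velocity = (26.046, -29.962) km/h.
Velocity of ship relative to container vessel = (-29.271, 22.138) − (26.046, -29.962) = (-55.317, 52.100) km/h.
Magnitude = |(-55.317, 52.100)| = 75.989 km/h.

76.0 km/h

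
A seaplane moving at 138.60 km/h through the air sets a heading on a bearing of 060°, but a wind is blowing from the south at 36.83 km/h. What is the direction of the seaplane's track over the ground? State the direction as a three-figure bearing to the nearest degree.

Taking east as x and north as y: velocity relative to the air = (120.031, 69.300) km/h; the air relative to ground = (0.000, 36.830) km/h.
Velocity relative to ground = (120.031, 69.300) + (0.000, 36.830) = (120.031, 106.130) km/h.
Bearing = atan2(120.03, 106.13) = 48.52° clockwise from north.

049°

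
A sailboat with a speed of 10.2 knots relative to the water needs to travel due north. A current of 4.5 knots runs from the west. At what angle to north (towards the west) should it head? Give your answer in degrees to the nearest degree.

26°

The current pushes perpendicular to the desired track; the heading must have a component into the current equal to 4.5 knots: 10.2 sin θ = 4.5.
sin θ = 0.4412, so θ = 26.179°.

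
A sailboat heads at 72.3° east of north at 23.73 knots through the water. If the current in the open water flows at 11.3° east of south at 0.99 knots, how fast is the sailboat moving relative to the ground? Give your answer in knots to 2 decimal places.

23.64 knots

Taking east as x and north as y: velocity relative to the water = (22.607, 7.215) knots; the water relative to ground = (0.194, -0.971) knots.
Velocity relative to ground = (22.607, 7.215) + (0.194, -0.971) = (22.801, 6.244) knots.
Speed = |(22.801, 6.244)| = 23.640 knots.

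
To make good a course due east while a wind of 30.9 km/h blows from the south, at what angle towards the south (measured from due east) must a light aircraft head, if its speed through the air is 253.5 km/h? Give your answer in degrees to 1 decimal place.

7.0°

The wind pushes perpendicular to the desired track; the heading must have a component into the wind equal to 30.9 km/h: 253.5 sin θ = 30.9.
sin θ = 0.1219, so θ = 7.001°.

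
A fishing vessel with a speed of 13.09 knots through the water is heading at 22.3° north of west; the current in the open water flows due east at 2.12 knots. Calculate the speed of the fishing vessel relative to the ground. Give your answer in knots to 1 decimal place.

Taking east as x and north as y: velocity relative to the water = (-12.111, 4.967) knots; the water relative to ground = (2.120, 0.000) knots.
Velocity relative to ground = (-12.111, 4.967) + (2.120, 0.000) = (-9.991, 4.967) knots.
Speed = |(-9.991, 4.967)| = 11.158 knots.

11.2 knots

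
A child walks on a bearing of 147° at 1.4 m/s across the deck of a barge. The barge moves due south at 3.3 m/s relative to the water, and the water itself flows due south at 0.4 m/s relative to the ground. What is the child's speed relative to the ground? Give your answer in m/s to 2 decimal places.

In east/north components (m/s): child relative to barge = (0.762, -1.174); barge relative to water = (0.000, -3.300); water relative to ground = (0.000, -0.400).
Sum = (0.762, -4.874) m/s.
Speed = |(0.762, -4.874)| = 4.933 m/s.

4.93 m/s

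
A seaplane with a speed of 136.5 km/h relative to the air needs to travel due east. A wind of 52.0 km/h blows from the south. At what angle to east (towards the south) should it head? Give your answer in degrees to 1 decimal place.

22.4°

The wind pushes perpendicular to the desired track; the heading must have a component into the wind equal to 52.0 km/h: 136.5 sin θ = 52.0.
sin θ = 0.3810, so θ = 22.393°.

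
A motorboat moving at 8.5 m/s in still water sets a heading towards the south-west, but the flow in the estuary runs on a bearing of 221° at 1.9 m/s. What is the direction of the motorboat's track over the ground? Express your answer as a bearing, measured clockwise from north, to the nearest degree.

224°

Taking east as x and north as y: velocity relative to the water = (-6.010, -6.010) m/s; the water relative to ground = (-1.247, -1.434) m/s.
Velocity relative to ground = (-6.010, -6.010) + (-1.247, -1.434) = (-7.257, -7.444) m/s.
Bearing = atan2(-7.26, -7.44) = 224.27° clockwise from north.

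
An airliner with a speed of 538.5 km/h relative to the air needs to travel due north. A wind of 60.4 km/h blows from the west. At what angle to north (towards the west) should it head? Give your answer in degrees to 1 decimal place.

6.4°

The wind pushes perpendicular to the desired track; the heading must have a component into the wind equal to 60.4 km/h: 538.5 sin θ = 60.4.
sin θ = 0.1122, so θ = 6.440°.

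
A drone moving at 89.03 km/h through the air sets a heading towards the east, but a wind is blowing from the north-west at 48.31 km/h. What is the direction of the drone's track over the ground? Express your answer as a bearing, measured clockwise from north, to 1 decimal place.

Taking east as x and north as y: velocity relative to the air = (89.030, 0.000) km/h; the air relative to ground = (34.160, -34.160) km/h.
Velocity relative to ground = (89.030, 0.000) + (34.160, -34.160) = (123.190, -34.160) km/h.
Bearing = atan2(123.19, -34.16) = 105.50° clockwise from north.

105.5°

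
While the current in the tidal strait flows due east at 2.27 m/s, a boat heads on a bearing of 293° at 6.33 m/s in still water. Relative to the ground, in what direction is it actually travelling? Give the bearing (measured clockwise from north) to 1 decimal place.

Taking east as x and north as y: velocity relative to the water = (-5.827, 2.473) m/s; the water relative to ground = (2.270, 0.000) m/s.
Velocity relative to ground = (-5.827, 2.473) + (2.270, 0.000) = (-3.557, 2.473) m/s.
Bearing = atan2(-3.56, 2.47) = 304.81° clockwise from north.

304.8°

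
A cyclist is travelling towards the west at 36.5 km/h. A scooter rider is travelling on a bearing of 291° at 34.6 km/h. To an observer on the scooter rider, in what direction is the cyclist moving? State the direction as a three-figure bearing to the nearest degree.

Taking east as x and north as y: cyclist velocity = (-36.500, 0.000) km/h; scooter rider velocity = (-32.302, 12.400) km/h.
Velocity of cyclist relative to scooter rider = (-36.500, 0.000) − (-32.302, 12.400) = (-4.198, -12.400) km/h.
Bearing = atan2(-4.20, -12.40) = 198.70° clockwise from north.

199°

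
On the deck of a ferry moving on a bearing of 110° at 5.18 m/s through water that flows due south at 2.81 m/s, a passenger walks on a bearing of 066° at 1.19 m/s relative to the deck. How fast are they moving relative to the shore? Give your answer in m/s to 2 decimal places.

In east/north components (m/s): passenger relative to ferry = (1.087, 0.484); ferry relative to water = (4.868, -1.772); water relative to ground = (0.000, -2.810).
Sum = (5.955, -4.098) m/s.
Speed = |(5.955, -4.098)| = 7.228 m/s.

7.23 m/s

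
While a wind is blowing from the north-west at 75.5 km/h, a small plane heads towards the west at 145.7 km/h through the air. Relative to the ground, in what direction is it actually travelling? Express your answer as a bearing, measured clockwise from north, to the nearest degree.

240°

Taking east as x and north as y: velocity relative to the air = (-145.700, 0.000) km/h; the air relative to ground = (53.387, -53.387) km/h.
Velocity relative to ground = (-145.700, 0.000) + (53.387, -53.387) = (-92.313, -53.387) km/h.
Bearing = atan2(-92.31, -53.39) = 239.96° clockwise from north.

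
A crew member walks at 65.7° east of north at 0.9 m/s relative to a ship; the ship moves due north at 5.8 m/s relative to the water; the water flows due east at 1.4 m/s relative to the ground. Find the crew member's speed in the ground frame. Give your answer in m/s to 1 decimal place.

In east/north components (m/s): crew member relative to ship = (0.820, 0.370); ship relative to water = (0.000, 5.800); water relative to ground = (1.400, 0.000).
Sum = (2.220, 6.170) m/s.
Speed = |(2.220, 6.170)| = 6.558 m/s.

6.6 m/s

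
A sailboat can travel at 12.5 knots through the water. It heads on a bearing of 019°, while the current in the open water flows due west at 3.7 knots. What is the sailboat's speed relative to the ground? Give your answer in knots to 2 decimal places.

11.82 knots

Taking east as x and north as y: velocity relative to the water = (4.070, 11.819) knots; the water relative to ground = (-3.700, 0.000) knots.
Velocity relative to ground = (4.070, 11.819) + (-3.700, 0.000) = (0.370, 11.819) knots.
Speed = |(0.370, 11.819)| = 11.825 knots.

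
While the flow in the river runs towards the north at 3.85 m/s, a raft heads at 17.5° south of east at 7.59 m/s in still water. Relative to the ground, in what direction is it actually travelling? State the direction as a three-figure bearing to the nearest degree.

Taking east as x and north as y: velocity relative to the water = (7.239, -2.282) m/s; the water relative to ground = (0.000, 3.850) m/s.
Velocity relative to ground = (7.239, -2.282) + (0.000, 3.850) = (7.239, 1.568) m/s.
Bearing = atan2(7.24, 1.57) = 77.78° clockwise from north.

078°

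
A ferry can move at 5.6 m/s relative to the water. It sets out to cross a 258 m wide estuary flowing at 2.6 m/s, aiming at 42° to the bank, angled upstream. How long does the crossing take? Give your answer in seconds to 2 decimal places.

68.85 s

The component of the ferry's velocity perpendicular to the bank is 5.6 × sin 42° = 3.747 m/s.
The flow acts along the bank and has no component across it.
Time = 258 / 3.747 = 68.853 s.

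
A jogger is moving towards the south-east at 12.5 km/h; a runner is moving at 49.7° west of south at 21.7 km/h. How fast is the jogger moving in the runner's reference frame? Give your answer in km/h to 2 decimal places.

Taking east as x and north as y: jogger velocity = (8.839, -8.839) km/h; runner velocity = (-16.550, -14.035) km/h.
Velocity of jogger relative to runner = (8.839, -8.839) − (-16.550, -14.035) = (25.389, 5.197) km/h.
Magnitude = |(25.389, 5.197)| = 25.915 km/h.

25.92 km/h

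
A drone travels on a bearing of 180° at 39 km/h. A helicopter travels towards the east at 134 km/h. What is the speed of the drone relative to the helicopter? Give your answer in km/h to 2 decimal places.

Taking east as x and north as y: drone velocity = (0.000, -39.000) km/h; helicopter velocity = (134.000, 0.000) km/h.
Velocity of drone relative to helicopter = (0.000, -39.000) − (134.000, 0.000) = (-134.000, -39.000) km/h.
Magnitude = |(-134.000, -39.000)| = 139.560 km/h.

139.56 km/h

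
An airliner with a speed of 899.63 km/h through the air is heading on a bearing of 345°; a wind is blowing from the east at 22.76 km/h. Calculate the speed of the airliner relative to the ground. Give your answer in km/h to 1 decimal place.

905.8 km/h

Taking east as x and north as y: velocity relative to the air = (-232.841, 868.976) km/h; the air relative to ground = (-22.760, 0.000) km/h.
Velocity relative to ground = (-232.841, 868.976) + (-22.760, 0.000) = (-255.601, 868.976) km/h.
Speed = |(-255.601, 868.976)| = 905.788 km/h.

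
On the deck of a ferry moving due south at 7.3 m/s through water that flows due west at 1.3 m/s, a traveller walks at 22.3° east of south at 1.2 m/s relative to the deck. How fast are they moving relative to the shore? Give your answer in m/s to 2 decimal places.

In east/north components (m/s): traveller relative to ferry = (0.455, -1.110); ferry relative to water = (0.000, -7.300); water relative to ground = (-1.300, 0.000).
Sum = (-0.845, -8.410) m/s.
Speed = |(-0.845, -8.410)| = 8.453 m/s.

8.45 m/s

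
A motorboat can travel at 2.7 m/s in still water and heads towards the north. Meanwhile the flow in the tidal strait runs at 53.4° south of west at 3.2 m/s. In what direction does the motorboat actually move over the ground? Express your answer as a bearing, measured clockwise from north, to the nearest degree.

274°

Taking east as x and north as y: velocity relative to the water = (0.000, 2.700) m/s; the water relative to ground = (-1.908, -2.569) m/s.
Velocity relative to ground = (0.000, 2.700) + (-1.908, -2.569) = (-1.908, 0.131) m/s.
Bearing = atan2(-1.91, 0.13) = 273.93° clockwise from north.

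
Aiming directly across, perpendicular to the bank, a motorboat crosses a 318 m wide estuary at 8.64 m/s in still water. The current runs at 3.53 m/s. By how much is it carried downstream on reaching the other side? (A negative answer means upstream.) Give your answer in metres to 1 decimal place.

129.9 m

Perpendicular speed = 8.640 m/s; crossing time = 318 / 8.640 = 36.806 s.
Net downstream speed = 3.530 m/s.
Drift = 3.530 × 36.806 = 129.924 m (downstream).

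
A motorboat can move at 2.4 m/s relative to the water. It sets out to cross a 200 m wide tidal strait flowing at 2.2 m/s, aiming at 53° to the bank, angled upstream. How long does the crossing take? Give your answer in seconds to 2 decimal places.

The component of the motorboat's velocity perpendicular to the bank is 2.4 × sin 53° = 1.917 m/s.
Only the cross-stream component determines the crossing time; the current contributes nothing perpendicular to the bank.
Time = 200 / 1.917 = 104.345 s.

104.34 s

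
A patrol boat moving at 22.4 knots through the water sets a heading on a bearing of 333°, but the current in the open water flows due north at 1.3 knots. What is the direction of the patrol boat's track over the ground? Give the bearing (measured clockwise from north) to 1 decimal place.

Taking east as x and north as y: velocity relative to the water = (-10.169, 19.959) knots; the water relative to ground = (0.000, 1.300) knots.
Velocity relative to ground = (-10.169, 19.959) + (0.000, 1.300) = (-10.169, 21.259) knots.
Bearing = atan2(-10.17, 21.26) = 334.44° clockwise from north.

334.4°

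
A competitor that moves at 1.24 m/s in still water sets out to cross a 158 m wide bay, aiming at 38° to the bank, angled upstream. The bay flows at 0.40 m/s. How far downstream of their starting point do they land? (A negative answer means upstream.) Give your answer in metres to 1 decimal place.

Perpendicular speed = 0.763 m/s; crossing time = 158 / 0.763 = 206.963 s.
Net downstream speed = -0.577 m/s.
Drift = -0.577 × 206.963 = -119.445 m (upstream).

-119.4 m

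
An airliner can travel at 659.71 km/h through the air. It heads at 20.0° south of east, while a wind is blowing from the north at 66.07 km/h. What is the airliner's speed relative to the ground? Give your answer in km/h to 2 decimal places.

Taking east as x and north as y: velocity relative to the air = (619.925, -225.634) km/h; the air relative to ground = (0.000, -66.070) km/h.
Velocity relative to ground = (619.925, -225.634) + (0.000, -66.070) = (619.925, -291.704) km/h.
Speed = |(619.925, -291.704)| = 685.126 km/h.

685.13 km/h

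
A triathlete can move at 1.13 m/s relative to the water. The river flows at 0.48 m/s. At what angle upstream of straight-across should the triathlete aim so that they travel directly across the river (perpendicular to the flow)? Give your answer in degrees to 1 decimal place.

25.1°

To cancel the current, the upstream component of the triathlete's velocity must equal the flow: 1.13 sin θ = 0.48.
sin θ = 0.48 / 1.13 = 0.4248.
θ = arcsin(0.4248) = 25.137°.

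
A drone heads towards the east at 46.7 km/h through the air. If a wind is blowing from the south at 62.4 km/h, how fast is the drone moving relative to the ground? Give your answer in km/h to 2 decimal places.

Taking east as x and north as y: velocity relative to the air = (46.700, 0.000) km/h; the air relative to ground = (0.000, 62.400) km/h.
Velocity relative to ground = (46.700, 0.000) + (0.000, 62.400) = (46.700, 62.400) km/h.
Speed = |(46.700, 62.400)| = 77.940 km/h.

77.94 km/h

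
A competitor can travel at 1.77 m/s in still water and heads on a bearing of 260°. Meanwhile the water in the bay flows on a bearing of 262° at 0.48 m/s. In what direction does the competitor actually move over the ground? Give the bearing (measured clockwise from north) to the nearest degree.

260°

Taking east as x and north as y: velocity relative to the water = (-1.743, -0.307) m/s; the water relative to ground = (-0.475, -0.067) m/s.
Velocity relative to ground = (-1.743, -0.307) + (-0.475, -0.067) = (-2.218, -0.374) m/s.
Bearing = atan2(-2.22, -0.37) = 260.43° clockwise from north.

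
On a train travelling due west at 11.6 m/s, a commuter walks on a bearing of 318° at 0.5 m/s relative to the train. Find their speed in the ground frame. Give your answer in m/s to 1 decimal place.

Taking east as x and north as y: train velocity = (-11.600, 0.000) m/s; commuter velocity relative to train = (-0.335, 0.372) m/s.
Velocity relative to ground = (-11.600, 0.000) + (-0.335, 0.372) = (-11.935, 0.372) m/s.
Speed = |(-11.935, 0.372)| = 11.940 m/s.

11.9 m/s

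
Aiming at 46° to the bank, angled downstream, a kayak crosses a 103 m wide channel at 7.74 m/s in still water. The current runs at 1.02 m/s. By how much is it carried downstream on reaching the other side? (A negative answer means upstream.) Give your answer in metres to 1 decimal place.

Perpendicular speed = 5.568 m/s; crossing time = 103 / 5.568 = 18.500 s.
Net downstream speed = 6.397 m/s.
Drift = 6.397 × 18.500 = 118.336 m (downstream).

118.3 m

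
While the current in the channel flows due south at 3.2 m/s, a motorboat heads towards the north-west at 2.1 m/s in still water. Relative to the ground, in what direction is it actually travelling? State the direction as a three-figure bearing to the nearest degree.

221°

Taking east as x and north as y: velocity relative to the water = (-1.485, 1.485) m/s; the water relative to ground = (0.000, -3.200) m/s.
Velocity relative to ground = (-1.485, 1.485) + (0.000, -3.200) = (-1.485, -1.715) m/s.
Bearing = atan2(-1.48, -1.72) = 220.89° clockwise from north.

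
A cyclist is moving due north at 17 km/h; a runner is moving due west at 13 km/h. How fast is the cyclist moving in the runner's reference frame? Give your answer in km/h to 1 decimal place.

Taking east as x and north as y: cyclist velocity = (0.000, 17.000) km/h; runner velocity = (-13.000, 0.000) km/h.
Velocity of cyclist relative to runner = (0.000, 17.000) − (-13.000, 0.000) = (13.000, 17.000) km/h.
Magnitude = |(13.000, 17.000)| = 21.401 km/h.

21.4 km/h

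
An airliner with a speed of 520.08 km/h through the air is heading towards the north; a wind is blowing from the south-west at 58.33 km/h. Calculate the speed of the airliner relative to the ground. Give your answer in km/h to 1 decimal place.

562.8 km/h

Taking east as x and north as y: velocity relative to the air = (0.000, 520.080) km/h; the air relative to ground = (41.246, 41.246) km/h.
Velocity relative to ground = (0.000, 520.080) + (41.246, 41.246) = (41.246, 561.326) km/h.
Speed = |(41.246, 561.326)| = 562.839 km/h.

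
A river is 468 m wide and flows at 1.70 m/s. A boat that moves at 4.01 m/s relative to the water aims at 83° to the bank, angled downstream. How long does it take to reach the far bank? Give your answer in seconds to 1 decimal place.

117.6 s

The component of the boat's velocity perpendicular to the bank is 4.01 × sin 83° = 3.980 m/s.
Only the cross-stream component determines the crossing time; the current contributes nothing perpendicular to the bank.
Time = 468 / 3.980 = 117.585 s.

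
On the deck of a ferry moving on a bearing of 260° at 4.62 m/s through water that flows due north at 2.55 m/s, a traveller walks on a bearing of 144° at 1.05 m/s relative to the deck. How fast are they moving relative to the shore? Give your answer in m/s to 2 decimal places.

4.03 m/s

In east/north components (m/s): traveller relative to ferry = (0.617, -0.849); ferry relative to water = (-4.550, -0.802); water relative to ground = (0.000, 2.550).
Sum = (-3.933, 0.898) m/s.
Speed = |(-3.933, 0.898)| = 4.034 m/s.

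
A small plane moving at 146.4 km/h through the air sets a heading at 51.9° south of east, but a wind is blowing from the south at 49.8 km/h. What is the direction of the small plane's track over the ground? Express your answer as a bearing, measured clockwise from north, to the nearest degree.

Taking east as x and north as y: velocity relative to the air = (90.334, -115.207) km/h; the air relative to ground = (0.000, 49.800) km/h.
Velocity relative to ground = (90.334, -115.207) + (0.000, 49.800) = (90.334, -65.407) km/h.
Bearing = atan2(90.33, -65.41) = 125.91° clockwise from north.

126°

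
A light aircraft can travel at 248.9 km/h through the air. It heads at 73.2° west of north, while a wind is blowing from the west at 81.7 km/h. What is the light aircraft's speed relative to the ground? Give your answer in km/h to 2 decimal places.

172.31 km/h

Taking east as x and north as y: velocity relative to the air = (-238.277, 71.940) km/h; the air relative to ground = (81.700, 0.000) km/h.
Velocity relative to ground = (-238.277, 71.940) + (81.700, 0.000) = (-156.577, 71.940) km/h.
Speed = |(-156.577, 71.940)| = 172.313 km/h.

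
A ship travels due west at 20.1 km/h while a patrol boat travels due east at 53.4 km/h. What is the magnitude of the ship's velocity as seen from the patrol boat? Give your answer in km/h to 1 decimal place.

73.5 km/h

Taking east as x and north as y: ship velocity = (-20.100, 0.000) km/h; patrol boat velocity = (53.400, 0.000) km/h.
Velocity of ship relative to patrol boat = (-20.100, 0.000) − (53.400, 0.000) = (-73.500, 0.000) km/h.
Magnitude = |(-73.500, 0.000)| = 73.500 km/h.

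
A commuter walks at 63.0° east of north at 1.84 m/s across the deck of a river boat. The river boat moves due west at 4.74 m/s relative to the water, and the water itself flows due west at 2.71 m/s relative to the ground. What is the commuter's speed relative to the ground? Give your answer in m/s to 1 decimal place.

5.9 m/s

In east/north components (m/s): commuter relative to river boat = (1.639, 0.835); river boat relative to water = (-4.740, 0.000); water relative to ground = (-2.710, 0.000).
Sum = (-5.811, 0.835) m/s.
Speed = |(-5.811, 0.835)| = 5.870 m/s.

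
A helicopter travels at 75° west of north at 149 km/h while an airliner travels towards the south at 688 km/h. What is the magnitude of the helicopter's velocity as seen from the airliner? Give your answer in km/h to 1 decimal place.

740.7 km/h

Taking east as x and north as y: helicopter velocity = (-143.923, 38.564) km/h; airliner velocity = (0.000, -688.000) km/h.
Velocity of helicopter relative to airliner = (-143.923, 38.564) − (0.000, -688.000) = (-143.923, 726.564) km/h.
Magnitude = |(-143.923, 726.564)| = 740.682 km/h.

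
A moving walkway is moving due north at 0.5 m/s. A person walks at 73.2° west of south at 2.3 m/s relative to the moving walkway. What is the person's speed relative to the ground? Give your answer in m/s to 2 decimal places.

Taking east as x and north as y: moving walkway velocity = (0.000, 0.500) m/s; person velocity relative to moving walkway = (-2.202, -0.665) m/s.
Velocity relative to ground = (0.000, 0.500) + (-2.202, -0.665) = (-2.202, -0.165) m/s.
Speed = |(-2.202, -0.165)| = 2.208 m/s.

2.21 m/s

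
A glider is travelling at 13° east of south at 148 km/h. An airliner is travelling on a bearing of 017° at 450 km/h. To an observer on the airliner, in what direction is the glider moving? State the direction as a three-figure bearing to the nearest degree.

Taking east as x and north as y: glider velocity = (33.293, -144.207) km/h; airliner velocity = (131.567, 430.337) km/h.
Velocity of glider relative to airliner = (33.293, -144.207) − (131.567, 430.337) = (-98.275, -574.544) km/h.
Bearing = atan2(-98.27, -574.54) = 189.71° clockwise from north.

190°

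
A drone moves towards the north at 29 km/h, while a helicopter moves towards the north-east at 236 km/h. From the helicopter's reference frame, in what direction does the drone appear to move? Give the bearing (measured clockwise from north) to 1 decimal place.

Taking east as x and north as y: drone velocity = (0.000, 29.000) km/h; helicopter velocity = (166.877, 166.877) km/h.
Velocity of drone relative to helicopter = (0.000, 29.000) − (166.877, 166.877) = (-166.877, -137.877) km/h.
Bearing = atan2(-166.88, -137.88) = 230.44° clockwise from north.

230.4°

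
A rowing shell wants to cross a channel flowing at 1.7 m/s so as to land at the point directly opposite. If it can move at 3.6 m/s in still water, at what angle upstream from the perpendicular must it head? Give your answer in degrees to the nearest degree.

28°

To cancel the current, the upstream component of the rowing shell's velocity must equal the flow: 3.6 sin θ = 1.7.
sin θ = 1.7 / 3.6 = 0.4722.
θ = arcsin(0.4722) = 28.179°.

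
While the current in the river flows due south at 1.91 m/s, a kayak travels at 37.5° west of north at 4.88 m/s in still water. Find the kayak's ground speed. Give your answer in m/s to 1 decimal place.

Taking east as x and north as y: velocity relative to the water = (-2.971, 3.872) m/s; the water relative to ground = (0.000, -1.910) m/s.
Velocity relative to ground = (-2.971, 3.872) + (0.000, -1.910) = (-2.971, 1.962) m/s.
Speed = |(-2.971, 1.962)| = 3.560 m/s.

3.6 m/s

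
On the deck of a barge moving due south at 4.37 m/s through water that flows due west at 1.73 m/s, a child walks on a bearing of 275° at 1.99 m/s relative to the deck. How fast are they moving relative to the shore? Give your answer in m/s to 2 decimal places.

5.60 m/s

In east/north components (m/s): child relative to barge = (-1.982, 0.173); barge relative to water = (0.000, -4.370); water relative to ground = (-1.730, 0.000).
Sum = (-3.712, -4.197) m/s.
Speed = |(-3.712, -4.197)| = 5.603 m/s.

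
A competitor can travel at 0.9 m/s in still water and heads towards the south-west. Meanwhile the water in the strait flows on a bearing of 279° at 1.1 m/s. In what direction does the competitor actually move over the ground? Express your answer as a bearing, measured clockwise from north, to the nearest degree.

Taking east as x and north as y: velocity relative to the water = (-0.636, -0.636) m/s; the water relative to ground = (-1.086, 0.172) m/s.
Velocity relative to ground = (-0.636, -0.636) + (-1.086, 0.172) = (-1.723, -0.464) m/s.
Bearing = atan2(-1.72, -0.46) = 254.92° clockwise from north.

255°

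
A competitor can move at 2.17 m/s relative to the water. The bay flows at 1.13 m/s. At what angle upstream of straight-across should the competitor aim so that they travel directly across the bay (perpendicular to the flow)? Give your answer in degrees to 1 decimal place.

31.4°

To cancel the current, the upstream component of the competitor's velocity must equal the flow: 2.17 sin θ = 1.13.
sin θ = 1.13 / 2.17 = 0.5207.
θ = arcsin(0.5207) = 31.382°.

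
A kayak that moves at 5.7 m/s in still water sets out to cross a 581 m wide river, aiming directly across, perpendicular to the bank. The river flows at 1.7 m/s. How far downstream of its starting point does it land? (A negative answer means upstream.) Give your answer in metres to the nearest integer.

Perpendicular speed = 5.700 m/s; crossing time = 581 / 5.700 = 101.930 s.
Net downstream speed = 1.700 m/s.
Drift = 1.700 × 101.930 = 173.281 m (downstream).

173 m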